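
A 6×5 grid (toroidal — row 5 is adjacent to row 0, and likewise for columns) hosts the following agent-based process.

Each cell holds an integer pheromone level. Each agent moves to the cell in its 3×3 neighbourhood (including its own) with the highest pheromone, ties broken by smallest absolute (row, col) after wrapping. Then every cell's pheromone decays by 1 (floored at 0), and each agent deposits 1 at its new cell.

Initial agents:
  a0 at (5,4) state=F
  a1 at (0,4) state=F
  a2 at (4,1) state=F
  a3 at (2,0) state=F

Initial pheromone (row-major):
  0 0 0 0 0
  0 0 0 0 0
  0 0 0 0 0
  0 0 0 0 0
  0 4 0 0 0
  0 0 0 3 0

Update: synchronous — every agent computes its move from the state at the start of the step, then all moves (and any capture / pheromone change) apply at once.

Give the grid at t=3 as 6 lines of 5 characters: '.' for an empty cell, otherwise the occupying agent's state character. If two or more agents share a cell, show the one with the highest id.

t=1: a0@(5,3) a1@(5,3) a2@(4,1) a3@(1,0) | pheromone: 0 0 0 0 0 / 1 0 0 0 0 / 0 0 0 0 0 / 0 0 0 0 0 / 0 4 0 0 0 / 0 0 0 4 0
t=2: a0@(5,3) a1@(5,3) a2@(4,1) a3@(1,0) | pheromone: 0 0 0 0 0 / 1 0 0 0 0 / 0 0 0 0 0 / 0 0 0 0 0 / 0 4 0 0 0 / 0 0 0 5 0
t=3: a0@(5,3) a1@(5,3) a2@(4,1) a3@(1,0) | pheromone: 0 0 0 0 0 / 1 0 0 0 0 / 0 0 0 0 0 / 0 0 0 0 0 / 0 4 0 0 0 / 0 0 0 6 0

.....
F....
.....
.....
.F...
...F.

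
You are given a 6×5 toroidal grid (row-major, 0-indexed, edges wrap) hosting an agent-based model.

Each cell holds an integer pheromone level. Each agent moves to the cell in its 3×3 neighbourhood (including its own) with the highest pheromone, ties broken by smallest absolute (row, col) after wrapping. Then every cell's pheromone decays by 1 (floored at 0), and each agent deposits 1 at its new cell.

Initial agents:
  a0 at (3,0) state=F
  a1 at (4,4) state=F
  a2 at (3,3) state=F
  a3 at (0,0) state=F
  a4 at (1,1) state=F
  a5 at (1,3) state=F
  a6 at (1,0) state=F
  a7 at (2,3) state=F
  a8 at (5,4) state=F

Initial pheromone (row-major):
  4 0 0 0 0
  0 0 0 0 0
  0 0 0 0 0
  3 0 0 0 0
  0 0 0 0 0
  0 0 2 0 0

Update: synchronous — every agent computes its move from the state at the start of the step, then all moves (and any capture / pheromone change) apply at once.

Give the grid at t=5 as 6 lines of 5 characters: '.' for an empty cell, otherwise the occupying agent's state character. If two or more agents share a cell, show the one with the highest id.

F.F..
.....
.....
F....
.....
.....

t=1: a0@(3,0) a1@(3,0) a2@(2,2) a3@(0,0) a4@(0,0) a5@(0,2) a6@(0,0) a7@(1,2) a8@(0,0) | pheromone: 7 0 1 0 0 / 0 0 1 0 0 / 0 0 1 0 0 / 4 0 0 0 0 / 0 0 0 0 0 / 0 0 1 0 0
t=2: a0@(3,0) a1@(3,0) a2@(1,2) a3@(0,0) a4@(0,0) a5@(0,2) a6@(0,0) a7@(0,2) a8@(0,0) | pheromone: 10 0 2 0 0 / 0 0 1 0 0 / 0 0 0 0 0 / 5 0 0 0 0 / 0 0 0 0 0 / 0 0 0 0 0
t=3: a0@(3,0) a1@(3,0) a2@(0,2) a3@(0,0) a4@(0,0) a5@(0,2) a6@(0,0) a7@(0,2) a8@(0,0) | pheromone: 13 0 4 0 0 / 0 0 0 0 0 / 0 0 0 0 0 / 6 0 0 0 0 / 0 0 0 0 0 / 0 0 0 0 0
t=4: a0@(3,0) a1@(3,0) a2@(0,2) a3@(0,0) a4@(0,0) a5@(0,2) a6@(0,0) a7@(0,2) a8@(0,0) | pheromone: 16 0 6 0 0 / 0 0 0 0 0 / 0 0 0 0 0 / 7 0 0 0 0 / 0 0 0 0 0 / 0 0 0 0 0
t=5: a0@(3,0) a1@(3,0) a2@(0,2) a3@(0,0) a4@(0,0) a5@(0,2) a6@(0,0) a7@(0,2) a8@(0,0) | pheromone: 19 0 8 0 0 / 0 0 0 0 0 / 0 0 0 0 0 / 8 0 0 0 0 / 0 0 0 0 0 / 0 0 0 0 0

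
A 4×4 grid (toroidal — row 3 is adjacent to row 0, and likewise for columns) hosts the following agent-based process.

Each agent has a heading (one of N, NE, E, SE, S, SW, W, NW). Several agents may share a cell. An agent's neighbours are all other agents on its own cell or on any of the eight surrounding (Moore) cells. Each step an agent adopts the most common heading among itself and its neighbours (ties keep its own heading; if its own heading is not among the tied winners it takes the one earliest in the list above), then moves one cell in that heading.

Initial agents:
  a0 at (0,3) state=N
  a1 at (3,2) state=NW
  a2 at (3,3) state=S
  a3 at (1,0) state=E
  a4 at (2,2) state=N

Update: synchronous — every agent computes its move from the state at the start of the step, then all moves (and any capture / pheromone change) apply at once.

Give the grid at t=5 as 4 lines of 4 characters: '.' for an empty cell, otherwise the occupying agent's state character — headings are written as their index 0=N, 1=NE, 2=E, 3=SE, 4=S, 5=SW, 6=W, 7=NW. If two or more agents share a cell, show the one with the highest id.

....
.00.
..00
...0

t=1: a0@(3,3):N a1@(2,2):N a2@(2,3):N a3@(1,1):E a4@(1,2):N
t=2: a0@(2,3):N a1@(1,2):N a2@(1,3):N a3@(0,1):N a4@(0,2):N
t=3: a0@(1,3):N a1@(0,2):N a2@(0,3):N a3@(3,1):N a4@(3,2):N
t=4: a0@(0,3):N a1@(3,2):N a2@(3,3):N a3@(2,1):N a4@(2,2):N
t=5: a0@(3,3):N a1@(2,2):N a2@(2,3):N a3@(1,1):N a4@(1,2):N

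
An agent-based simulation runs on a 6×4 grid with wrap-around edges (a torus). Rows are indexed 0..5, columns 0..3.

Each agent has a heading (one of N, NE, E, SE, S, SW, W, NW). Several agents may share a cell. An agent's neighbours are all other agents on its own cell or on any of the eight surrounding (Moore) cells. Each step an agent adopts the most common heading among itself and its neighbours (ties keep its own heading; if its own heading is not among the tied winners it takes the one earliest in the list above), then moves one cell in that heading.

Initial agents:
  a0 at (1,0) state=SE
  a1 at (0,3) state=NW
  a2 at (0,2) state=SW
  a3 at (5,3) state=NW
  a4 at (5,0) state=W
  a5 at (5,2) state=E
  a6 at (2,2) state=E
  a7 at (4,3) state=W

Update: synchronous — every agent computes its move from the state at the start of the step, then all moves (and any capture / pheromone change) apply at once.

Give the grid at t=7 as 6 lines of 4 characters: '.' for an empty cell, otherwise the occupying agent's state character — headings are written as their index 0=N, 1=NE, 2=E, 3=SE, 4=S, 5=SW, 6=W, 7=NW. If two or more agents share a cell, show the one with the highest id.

t=1: a0@(2,1):SE a1@(5,2):NW a2@(5,1):NW a3@(4,2):NW a4@(5,3):W a5@(4,1):NW a6@(2,3):E a7@(4,2):W
t=2: a0@(3,2):SE a1@(4,1):NW a2@(4,0):NW a3@(3,1):NW a4@(5,2):W a5@(3,0):NW a6@(2,0):E a7@(3,1):NW
t=3: a0@(2,1):NW a1@(3,0):NW a2@(3,3):NW a3@(2,0):NW a4@(5,1):W a5@(2,3):NW a6@(1,3):NW a7@(2,0):NW
t=4: a0@(1,0):NW a1@(2,3):NW a2@(2,2):NW a3@(1,3):NW a4@(5,0):W a5@(1,2):NW a6@(0,2):NW a7@(1,3):NW
t=5: a0@(0,3):NW a1@(1,2):NW a2@(1,1):NW a3@(0,2):NW a4@(5,3):W a5@(0,1):NW a6@(5,1):NW a7@(0,2):NW
t=6: a0@(5,2):NW a1@(0,1):NW a2@(0,0):NW a3@(5,1):NW a4@(4,2):NW a5@(5,0):NW a6@(4,0):NW a7@(5,1):NW
t=7: a0@(4,1):NW a1@(5,0):NW a2@(5,3):NW a3@(4,0):NW a4@(3,1):NW a5@(4,3):NW a6@(3,3):NW a7@(4,0):NW

....
....
....
.7.7
77.7
7..7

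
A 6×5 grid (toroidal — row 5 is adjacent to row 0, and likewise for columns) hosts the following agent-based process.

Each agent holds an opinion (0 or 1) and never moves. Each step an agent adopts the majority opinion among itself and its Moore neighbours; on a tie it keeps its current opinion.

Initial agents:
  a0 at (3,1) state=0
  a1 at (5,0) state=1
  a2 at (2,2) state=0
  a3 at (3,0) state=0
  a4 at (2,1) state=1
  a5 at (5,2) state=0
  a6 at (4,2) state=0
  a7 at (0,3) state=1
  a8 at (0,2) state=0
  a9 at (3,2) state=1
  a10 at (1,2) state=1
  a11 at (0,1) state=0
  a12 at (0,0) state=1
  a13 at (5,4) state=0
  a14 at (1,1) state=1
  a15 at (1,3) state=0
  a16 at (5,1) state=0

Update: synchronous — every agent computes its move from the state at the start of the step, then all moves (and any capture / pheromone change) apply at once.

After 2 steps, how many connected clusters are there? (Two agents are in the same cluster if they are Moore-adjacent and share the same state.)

t=1: a0@(3,1):0 a1@(5,0):0 a2@(2,2):1 a3@(3,0):0 a4@(2,1):1 a5@(5,2):0 a6@(4,2):0 a7@(0,3):0 a8@(0,2):0 a9@(3,2):0 a10@(1,2):1 a11@(0,1):0 a12@(0,0):1 a13@(5,4):1 a14@(1,1):1 a15@(1,3):0 a16@(5,1):0
t=2: (unchanged — steady state)

2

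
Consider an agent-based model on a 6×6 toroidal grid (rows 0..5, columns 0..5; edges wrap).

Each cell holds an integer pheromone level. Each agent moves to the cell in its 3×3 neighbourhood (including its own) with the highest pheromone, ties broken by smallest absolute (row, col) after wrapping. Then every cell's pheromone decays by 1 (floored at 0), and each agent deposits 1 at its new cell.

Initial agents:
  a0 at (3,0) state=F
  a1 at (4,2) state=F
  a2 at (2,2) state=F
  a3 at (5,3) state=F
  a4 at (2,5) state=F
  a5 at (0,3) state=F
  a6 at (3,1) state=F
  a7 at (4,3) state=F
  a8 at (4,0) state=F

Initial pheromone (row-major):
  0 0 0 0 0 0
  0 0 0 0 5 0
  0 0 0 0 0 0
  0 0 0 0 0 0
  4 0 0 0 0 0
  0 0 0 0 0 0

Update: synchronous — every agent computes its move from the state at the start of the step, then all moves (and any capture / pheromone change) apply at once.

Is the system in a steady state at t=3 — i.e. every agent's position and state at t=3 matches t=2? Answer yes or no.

no

t=1: a0@(4,0) a1@(3,1) a2@(1,1) a3@(0,2) a4@(1,4) a5@(1,4) a6@(4,0) a7@(3,2) a8@(4,0) | pheromone: 0 0 1 0 0 0 / 0 1 0 0 6 0 / 0 0 0 0 0 0 / 0 1 1 0 0 0 / 6 0 0 0 0 0 / 0 0 0 0 0 0
t=2: a0@(4,0) a1@(4,0) a2@(0,2) a3@(0,2) a4@(1,4) a5@(1,4) a6@(4,0) a7@(3,1) a8@(4,0) | pheromone: 0 0 2 0 0 0 / 0 0 0 0 7 0 / 0 0 0 0 0 0 / 0 1 0 0 0 0 / 9 0 0 0 0 0 / 0 0 0 0 0 0
t=3: a0@(4,0) a1@(4,0) a2@(0,2) a3@(0,2) a4@(1,4) a5@(1,4) a6@(4,0) a7@(4,0) a8@(4,0) | pheromone: 0 0 3 0 0 0 / 0 0 0 0 8 0 / 0 0 0 0 0 0 / 0 0 0 0 0 0 / 13 0 0 0 0 0 / 0 0 0 0 0 0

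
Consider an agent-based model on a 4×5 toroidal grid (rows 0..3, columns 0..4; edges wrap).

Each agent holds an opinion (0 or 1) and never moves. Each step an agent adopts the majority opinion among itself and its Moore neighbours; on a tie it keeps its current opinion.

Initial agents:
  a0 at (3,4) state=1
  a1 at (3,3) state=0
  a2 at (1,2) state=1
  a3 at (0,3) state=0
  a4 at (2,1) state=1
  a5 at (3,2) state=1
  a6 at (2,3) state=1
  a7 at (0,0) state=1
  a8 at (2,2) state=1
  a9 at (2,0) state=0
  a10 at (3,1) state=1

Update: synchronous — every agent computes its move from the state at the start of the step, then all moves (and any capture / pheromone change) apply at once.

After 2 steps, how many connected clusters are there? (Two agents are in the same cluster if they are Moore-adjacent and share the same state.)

1

t=1: a0@(3,4):1 a1@(3,3):1 a2@(1,2):1 a3@(0,3):1 a4@(2,1):1 a5@(3,2):1 a6@(2,3):1 a7@(0,0):1 a8@(2,2):1 a9@(2,0):1 a10@(3,1):1
t=2: (unchanged — steady state)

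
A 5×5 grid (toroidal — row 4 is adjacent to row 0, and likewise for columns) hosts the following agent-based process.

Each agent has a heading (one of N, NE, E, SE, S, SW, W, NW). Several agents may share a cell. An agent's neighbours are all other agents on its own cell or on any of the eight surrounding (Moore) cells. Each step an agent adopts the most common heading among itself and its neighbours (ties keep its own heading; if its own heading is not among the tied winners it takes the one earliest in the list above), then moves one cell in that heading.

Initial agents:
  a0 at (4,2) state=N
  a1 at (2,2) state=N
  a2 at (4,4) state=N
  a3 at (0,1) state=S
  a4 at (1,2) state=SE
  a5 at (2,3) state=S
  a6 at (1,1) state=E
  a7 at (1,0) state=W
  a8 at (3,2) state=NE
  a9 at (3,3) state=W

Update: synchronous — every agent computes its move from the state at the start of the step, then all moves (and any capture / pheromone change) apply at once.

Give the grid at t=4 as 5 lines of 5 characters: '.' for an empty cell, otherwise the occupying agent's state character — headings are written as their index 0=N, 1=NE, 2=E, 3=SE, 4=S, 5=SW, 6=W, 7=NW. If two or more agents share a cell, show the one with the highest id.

.0000
.....
.....
..0..
..00.

t=1: a0@(3,2):N a1@(1,2):N a2@(3,4):N a3@(1,1):S a4@(2,2):S a5@(3,3):S a6@(1,2):E a7@(1,4):W a8@(2,2):N a9@(2,3):N
t=2: a0@(2,2):N a1@(0,2):N a2@(2,4):N a3@(2,1):S a4@(1,2):N a5@(2,3):N a6@(0,2):N a7@(1,3):W a8@(1,2):N a9@(1,3):N
t=3: a0@(1,2):N a1@(4,2):N a2@(1,4):N a3@(1,1):N a4@(0,2):N a5@(1,3):N a6@(4,2):N a7@(0,3):N a8@(0,2):N a9@(0,3):N
t=4: a0@(0,2):N a1@(3,2):N a2@(0,4):N a3@(0,1):N a4@(4,2):N a5@(0,3):N a6@(3,2):N a7@(4,3):N a8@(4,2):N a9@(4,3):N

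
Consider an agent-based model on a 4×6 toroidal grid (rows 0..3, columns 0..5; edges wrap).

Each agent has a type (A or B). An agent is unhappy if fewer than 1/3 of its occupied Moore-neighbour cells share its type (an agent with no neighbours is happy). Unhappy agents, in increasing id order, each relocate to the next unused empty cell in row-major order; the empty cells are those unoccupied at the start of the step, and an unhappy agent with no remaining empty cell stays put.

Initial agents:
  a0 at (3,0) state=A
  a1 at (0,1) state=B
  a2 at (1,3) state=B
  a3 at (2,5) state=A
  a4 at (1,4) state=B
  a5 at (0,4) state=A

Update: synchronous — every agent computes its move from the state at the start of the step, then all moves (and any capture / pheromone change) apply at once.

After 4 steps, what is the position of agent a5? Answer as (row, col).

t=1: a0@(3,0):A a1@(0,0):B a2@(1,3):B a3@(2,5):A a4@(1,4):B a5@(0,2):A
t=2: a0@(3,0):A a1@(0,1):B a2@(1,3):B a3@(2,5):A a4@(1,4):B a5@(0,3):A
t=3: a0@(3,0):A a1@(0,0):B a2@(1,3):B a3@(2,5):A a4@(1,4):B a5@(0,2):A
t=4: a0@(3,0):A a1@(0,1):B a2@(1,3):B a3@(2,5):A a4@(1,4):B a5@(0,3):A

(0, 3)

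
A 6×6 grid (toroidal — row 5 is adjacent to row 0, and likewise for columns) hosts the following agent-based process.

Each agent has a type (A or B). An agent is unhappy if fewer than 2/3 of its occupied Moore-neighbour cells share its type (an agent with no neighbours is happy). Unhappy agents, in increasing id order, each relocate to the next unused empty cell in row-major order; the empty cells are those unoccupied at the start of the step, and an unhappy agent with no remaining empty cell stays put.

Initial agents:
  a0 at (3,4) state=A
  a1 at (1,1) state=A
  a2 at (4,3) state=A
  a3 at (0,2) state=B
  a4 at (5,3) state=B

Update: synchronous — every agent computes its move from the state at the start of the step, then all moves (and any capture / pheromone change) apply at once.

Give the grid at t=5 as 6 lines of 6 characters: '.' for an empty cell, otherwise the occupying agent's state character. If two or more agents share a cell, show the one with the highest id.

AA.BB.
......
......
....A.
......
......

t=1: a0@(3,4):A a1@(0,0):A a2@(0,1):A a3@(0,3):B a4@(0,4):B
t=2: (unchanged — steady state)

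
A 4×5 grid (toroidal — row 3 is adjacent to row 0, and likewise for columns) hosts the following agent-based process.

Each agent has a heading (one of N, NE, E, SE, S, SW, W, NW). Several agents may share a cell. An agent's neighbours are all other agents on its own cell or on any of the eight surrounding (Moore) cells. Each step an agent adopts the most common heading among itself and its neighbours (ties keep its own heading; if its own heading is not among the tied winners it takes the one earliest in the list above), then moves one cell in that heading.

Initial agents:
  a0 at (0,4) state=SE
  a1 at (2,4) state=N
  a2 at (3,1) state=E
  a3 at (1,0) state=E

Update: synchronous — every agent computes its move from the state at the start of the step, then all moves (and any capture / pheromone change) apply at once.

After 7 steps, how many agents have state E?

t=1: a0@(1,0):SE a1@(1,4):N a2@(3,2):E a3@(1,1):E
t=2: a0@(2,1):SE a1@(0,4):N a2@(3,3):E a3@(1,2):E
t=3: a0@(3,2):SE a1@(3,4):N a2@(3,4):E a3@(1,3):E
t=4: a0@(0,3):SE a1@(2,4):N a2@(3,0):E a3@(1,4):E
t=5: a0@(1,4):SE a1@(2,0):E a2@(3,1):E a3@(1,0):E
t=6: a0@(1,0):E a1@(2,1):E a2@(3,2):E a3@(1,1):E
t=7: a0@(1,1):E a1@(2,2):E a2@(3,3):E a3@(1,2):E

4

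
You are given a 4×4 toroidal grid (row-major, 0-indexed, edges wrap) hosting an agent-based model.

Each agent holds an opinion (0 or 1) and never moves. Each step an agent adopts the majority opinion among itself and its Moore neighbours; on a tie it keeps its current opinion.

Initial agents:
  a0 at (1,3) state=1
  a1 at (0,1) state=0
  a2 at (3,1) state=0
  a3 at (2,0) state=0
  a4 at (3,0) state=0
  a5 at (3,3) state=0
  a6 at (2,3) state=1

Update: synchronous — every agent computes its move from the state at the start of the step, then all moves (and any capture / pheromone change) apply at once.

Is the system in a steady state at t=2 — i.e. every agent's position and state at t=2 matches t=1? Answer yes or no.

no

t=1: a0@(1,3):1 a1@(0,1):0 a2@(3,1):0 a3@(2,0):0 a4@(3,0):0 a5@(3,3):0 a6@(2,3):0
t=2: a0@(1,3):0 a1@(0,1):0 a2@(3,1):0 a3@(2,0):0 a4@(3,0):0 a5@(3,3):0 a6@(2,3):0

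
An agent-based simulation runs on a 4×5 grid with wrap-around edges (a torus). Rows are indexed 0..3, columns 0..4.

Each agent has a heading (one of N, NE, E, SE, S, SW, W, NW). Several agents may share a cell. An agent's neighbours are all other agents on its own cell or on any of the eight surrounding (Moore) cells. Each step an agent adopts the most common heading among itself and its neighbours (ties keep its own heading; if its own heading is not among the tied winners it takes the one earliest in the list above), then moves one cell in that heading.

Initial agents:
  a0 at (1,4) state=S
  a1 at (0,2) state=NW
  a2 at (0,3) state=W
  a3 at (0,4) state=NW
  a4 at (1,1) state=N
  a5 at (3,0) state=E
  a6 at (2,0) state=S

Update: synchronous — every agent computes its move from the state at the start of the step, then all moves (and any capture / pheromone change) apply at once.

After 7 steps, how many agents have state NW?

t=1: a0@(2,4):S a1@(3,1):NW a2@(3,2):NW a3@(3,3):NW a4@(0,1):N a5@(3,1):E a6@(3,0):S
t=2: a0@(3,4):S a1@(2,0):NW a2@(2,1):NW a3@(2,2):NW a4@(3,0):NW a5@(2,0):NW a6@(0,0):S
t=3: a0@(2,3):NW a1@(1,4):NW a2@(1,0):NW a3@(1,1):NW a4@(2,4):NW a5@(1,4):NW a6@(1,0):S
t=4: a0@(1,2):NW a1@(0,3):NW a2@(0,4):NW a3@(0,0):NW a4@(1,3):NW a5@(0,3):NW a6@(0,4):NW
t=5: a0@(0,1):NW a1@(3,2):NW a2@(3,3):NW a3@(3,4):NW a4@(0,2):NW a5@(3,2):NW a6@(3,3):NW
t=6: a0@(3,0):NW a1@(2,1):NW a2@(2,2):NW a3@(2,3):NW a4@(3,1):NW a5@(2,1):NW a6@(2,2):NW
t=7: a0@(2,4):NW a1@(1,0):NW a2@(1,1):NW a3@(1,2):NW a4@(2,0):NW a5@(1,0):NW a6@(1,1):NW

7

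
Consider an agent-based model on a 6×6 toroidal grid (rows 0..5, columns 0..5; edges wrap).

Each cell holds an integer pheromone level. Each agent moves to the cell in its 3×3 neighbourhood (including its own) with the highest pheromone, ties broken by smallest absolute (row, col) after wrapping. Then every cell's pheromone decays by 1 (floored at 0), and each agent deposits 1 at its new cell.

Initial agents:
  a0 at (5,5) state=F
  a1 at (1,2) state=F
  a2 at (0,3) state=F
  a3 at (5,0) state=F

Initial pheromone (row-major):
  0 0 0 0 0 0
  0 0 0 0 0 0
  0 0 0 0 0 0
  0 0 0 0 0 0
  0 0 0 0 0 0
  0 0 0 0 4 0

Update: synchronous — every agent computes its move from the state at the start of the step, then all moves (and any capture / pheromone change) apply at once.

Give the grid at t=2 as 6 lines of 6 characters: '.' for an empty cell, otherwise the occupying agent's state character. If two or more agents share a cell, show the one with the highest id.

F.....
......
......
......
......
....F.

t=1: a0@(5,4) a1@(0,1) a2@(5,4) a3@(0,0) | pheromone: 1 1 0 0 0 0 / 0 0 0 0 0 0 / 0 0 0 0 0 0 / 0 0 0 0 0 0 / 0 0 0 0 0 0 / 0 0 0 0 5 0
t=2: a0@(5,4) a1@(0,0) a2@(5,4) a3@(0,0) | pheromone: 2 0 0 0 0 0 / 0 0 0 0 0 0 / 0 0 0 0 0 0 / 0 0 0 0 0 0 / 0 0 0 0 0 0 / 0 0 0 0 6 0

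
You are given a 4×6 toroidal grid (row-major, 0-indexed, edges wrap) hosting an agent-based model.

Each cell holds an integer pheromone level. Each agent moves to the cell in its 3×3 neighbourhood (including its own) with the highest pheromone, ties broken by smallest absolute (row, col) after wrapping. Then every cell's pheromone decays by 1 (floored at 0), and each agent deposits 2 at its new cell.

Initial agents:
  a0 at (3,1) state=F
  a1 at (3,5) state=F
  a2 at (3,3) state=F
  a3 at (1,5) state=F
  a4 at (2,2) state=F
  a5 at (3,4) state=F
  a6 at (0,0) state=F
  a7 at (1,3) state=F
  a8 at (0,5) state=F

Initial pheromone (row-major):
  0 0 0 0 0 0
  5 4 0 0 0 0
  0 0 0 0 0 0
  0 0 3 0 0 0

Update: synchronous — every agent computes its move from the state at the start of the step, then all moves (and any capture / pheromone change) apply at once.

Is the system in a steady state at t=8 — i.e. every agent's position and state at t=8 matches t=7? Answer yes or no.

yes

t=1: a0@(3,2) a1@(0,0) a2@(3,2) a3@(1,0) a4@(1,1) a5@(0,3) a6@(1,0) a7@(0,2) a8@(1,0) | pheromone: 2 0 2 2 0 0 / 10 5 0 0 0 0 / 0 0 0 0 0 0 / 0 0 6 0 0 0
t=2: a0@(3,2) a1@(1,0) a2@(3,2) a3@(1,0) a4@(1,0) a5@(3,2) a6@(1,0) a7@(3,2) a8@(1,0) | pheromone: 1 0 1 1 0 0 / 19 4 0 0 0 0 / 0 0 0 0 0 0 / 0 0 13 0 0 0
t=3: a0@(3,2) a1@(1,0) a2@(3,2) a3@(1,0) a4@(1,0) a5@(3,2) a6@(1,0) a7@(3,2) a8@(1,0) | pheromone: 0 0 0 0 0 0 / 28 3 0 0 0 0 / 0 0 0 0 0 0 / 0 0 20 0 0 0
t=4: a0@(3,2) a1@(1,0) a2@(3,2) a3@(1,0) a4@(1,0) a5@(3,2) a6@(1,0) a7@(3,2) a8@(1,0) | pheromone: 0 0 0 0 0 0 / 37 2 0 0 0 0 / 0 0 0 0 0 0 / 0 0 27 0 0 0
t=5: a0@(3,2) a1@(1,0) a2@(3,2) a3@(1,0) a4@(1,0) a5@(3,2) a6@(1,0) a7@(3,2) a8@(1,0) | pheromone: 0 0 0 0 0 0 / 46 1 0 0 0 0 / 0 0 0 0 0 0 / 0 0 34 0 0 0
t=6: a0@(3,2) a1@(1,0) a2@(3,2) a3@(1,0) a4@(1,0) a5@(3,2) a6@(1,0) a7@(3,2) a8@(1,0) | pheromone: 0 0 0 0 0 0 / 55 0 0 0 0 0 / 0 0 0 0 0 0 / 0 0 41 0 0 0
t=7: a0@(3,2) a1@(1,0) a2@(3,2) a3@(1,0) a4@(1,0) a5@(3,2) a6@(1,0) a7@(3,2) a8@(1,0) | pheromone: 0 0 0 0 0 0 / 64 0 0 0 0 0 / 0 0 0 0 0 0 / 0 0 48 0 0 0
t=8: a0@(3,2) a1@(1,0) a2@(3,2) a3@(1,0) a4@(1,0) a5@(3,2) a6@(1,0) a7@(3,2) a8@(1,0) | pheromone: 0 0 0 0 0 0 / 73 0 0 0 0 0 / 0 0 0 0 0 0 / 0 0 55 0 0 0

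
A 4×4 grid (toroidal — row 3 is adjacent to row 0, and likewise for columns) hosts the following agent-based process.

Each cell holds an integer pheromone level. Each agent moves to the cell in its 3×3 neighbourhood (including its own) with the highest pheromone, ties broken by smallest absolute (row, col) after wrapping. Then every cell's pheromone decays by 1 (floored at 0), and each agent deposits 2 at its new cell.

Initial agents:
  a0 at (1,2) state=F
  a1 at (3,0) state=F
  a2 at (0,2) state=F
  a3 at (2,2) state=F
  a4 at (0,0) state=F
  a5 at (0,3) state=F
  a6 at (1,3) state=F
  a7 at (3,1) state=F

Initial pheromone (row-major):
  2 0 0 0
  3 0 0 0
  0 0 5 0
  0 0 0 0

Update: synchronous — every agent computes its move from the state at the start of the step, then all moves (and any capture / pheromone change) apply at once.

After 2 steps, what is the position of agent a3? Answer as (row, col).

t=1: a0@(2,2) a1@(0,0) a2@(0,1) a3@(2,2) a4@(1,0) a5@(1,0) a6@(2,2) a7@(2,2) | pheromone: 3 2 0 0 / 6 0 0 0 / 0 0 12 0 / 0 0 0 0
t=2: a0@(2,2) a1@(1,0) a2@(1,0) a3@(2,2) a4@(1,0) a5@(1,0) a6@(2,2) a7@(2,2) | pheromone: 2 1 0 0 / 13 0 0 0 / 0 0 19 0 / 0 0 0 0

(2, 2)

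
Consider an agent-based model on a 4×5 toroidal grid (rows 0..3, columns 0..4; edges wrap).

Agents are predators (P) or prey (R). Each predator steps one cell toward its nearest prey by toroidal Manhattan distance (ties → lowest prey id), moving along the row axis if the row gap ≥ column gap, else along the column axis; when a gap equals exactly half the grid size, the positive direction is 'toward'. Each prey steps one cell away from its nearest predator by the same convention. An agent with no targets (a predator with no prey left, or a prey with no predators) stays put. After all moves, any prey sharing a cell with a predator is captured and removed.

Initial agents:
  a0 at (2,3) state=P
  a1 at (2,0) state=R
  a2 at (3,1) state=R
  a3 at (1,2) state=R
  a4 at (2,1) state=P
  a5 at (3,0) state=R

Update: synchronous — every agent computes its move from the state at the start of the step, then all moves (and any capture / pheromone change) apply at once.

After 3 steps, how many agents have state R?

1

t=1: a0@(2,4):P a2@(0,1):R a3@(0,2):R a4@(2,0):P a5@(0,0):R
t=2: a0@(3,4):P a2@(3,1):R a3@(3,2):R a4@(3,0):P
t=3: a0@(3,0):P a2@(3,2):R a4@(3,1):P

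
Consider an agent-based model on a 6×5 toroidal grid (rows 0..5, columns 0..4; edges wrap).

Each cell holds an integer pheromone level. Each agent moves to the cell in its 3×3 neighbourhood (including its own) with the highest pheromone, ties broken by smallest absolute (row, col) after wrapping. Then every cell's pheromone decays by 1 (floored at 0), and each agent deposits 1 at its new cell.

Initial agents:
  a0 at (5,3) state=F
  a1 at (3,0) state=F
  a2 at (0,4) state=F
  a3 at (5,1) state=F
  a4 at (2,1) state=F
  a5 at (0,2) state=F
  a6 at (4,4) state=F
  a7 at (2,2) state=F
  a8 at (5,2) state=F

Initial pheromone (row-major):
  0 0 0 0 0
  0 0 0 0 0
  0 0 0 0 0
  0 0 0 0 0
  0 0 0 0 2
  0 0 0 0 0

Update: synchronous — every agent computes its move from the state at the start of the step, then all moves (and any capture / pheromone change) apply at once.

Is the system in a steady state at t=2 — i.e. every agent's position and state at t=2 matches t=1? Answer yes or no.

no

t=1: a0@(4,4) a1@(4,4) a2@(0,0) a3@(0,0) a4@(1,0) a5@(0,1) a6@(4,4) a7@(1,1) a8@(0,1) | pheromone: 2 2 0 0 0 / 1 1 0 0 0 / 0 0 0 0 0 / 0 0 0 0 0 / 0 0 0 0 4 / 0 0 0 0 0
t=2: a0@(4,4) a1@(4,4) a2@(0,0) a3@(0,0) a4@(0,0) a5@(0,0) a6@(4,4) a7@(0,0) a8@(0,0) | pheromone: 7 1 0 0 0 / 0 0 0 0 0 / 0 0 0 0 0 / 0 0 0 0 0 / 0 0 0 0 6 / 0 0 0 0 0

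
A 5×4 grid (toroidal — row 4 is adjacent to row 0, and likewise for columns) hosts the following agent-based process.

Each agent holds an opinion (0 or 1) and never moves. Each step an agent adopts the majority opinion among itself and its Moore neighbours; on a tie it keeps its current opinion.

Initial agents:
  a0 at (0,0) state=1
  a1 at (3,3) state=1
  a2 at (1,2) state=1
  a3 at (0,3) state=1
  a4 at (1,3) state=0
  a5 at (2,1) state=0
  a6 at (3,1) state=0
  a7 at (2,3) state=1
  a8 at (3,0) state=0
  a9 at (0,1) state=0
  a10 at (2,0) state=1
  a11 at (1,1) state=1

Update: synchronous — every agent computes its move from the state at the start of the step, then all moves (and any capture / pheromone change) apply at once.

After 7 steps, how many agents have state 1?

t=1: a0@(0,0):1 a1@(3,3):1 a2@(1,2):1 a3@(0,3):1 a4@(1,3):1 a5@(2,1):0 a6@(3,1):0 a7@(2,3):1 a8@(3,0):0 a9@(0,1):1 a10@(2,0):1 a11@(1,1):1
t=2: (unchanged — steady state)

9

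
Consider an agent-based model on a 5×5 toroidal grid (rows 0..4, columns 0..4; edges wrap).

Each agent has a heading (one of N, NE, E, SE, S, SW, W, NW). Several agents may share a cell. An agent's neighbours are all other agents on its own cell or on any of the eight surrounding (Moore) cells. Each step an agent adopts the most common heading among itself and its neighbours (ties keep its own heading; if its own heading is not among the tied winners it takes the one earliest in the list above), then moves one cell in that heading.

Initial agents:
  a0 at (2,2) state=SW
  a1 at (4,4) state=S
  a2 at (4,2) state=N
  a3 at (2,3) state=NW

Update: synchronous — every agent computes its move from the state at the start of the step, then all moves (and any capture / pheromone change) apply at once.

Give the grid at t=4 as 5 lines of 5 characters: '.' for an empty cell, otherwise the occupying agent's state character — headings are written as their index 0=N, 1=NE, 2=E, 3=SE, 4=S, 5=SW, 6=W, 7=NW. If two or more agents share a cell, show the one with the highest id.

t=1: a0@(3,1):SW a1@(0,4):S a2@(3,2):N a3@(1,2):NW
t=2: a0@(4,0):SW a1@(1,4):S a2@(2,2):N a3@(0,1):NW
t=3: a0@(0,4):SW a1@(2,4):S a2@(1,2):N a3@(4,0):NW
t=4: a0@(1,3):SW a1@(3,4):S a2@(0,2):N a3@(3,4):NW

..0..
...5.
.....
....7
.....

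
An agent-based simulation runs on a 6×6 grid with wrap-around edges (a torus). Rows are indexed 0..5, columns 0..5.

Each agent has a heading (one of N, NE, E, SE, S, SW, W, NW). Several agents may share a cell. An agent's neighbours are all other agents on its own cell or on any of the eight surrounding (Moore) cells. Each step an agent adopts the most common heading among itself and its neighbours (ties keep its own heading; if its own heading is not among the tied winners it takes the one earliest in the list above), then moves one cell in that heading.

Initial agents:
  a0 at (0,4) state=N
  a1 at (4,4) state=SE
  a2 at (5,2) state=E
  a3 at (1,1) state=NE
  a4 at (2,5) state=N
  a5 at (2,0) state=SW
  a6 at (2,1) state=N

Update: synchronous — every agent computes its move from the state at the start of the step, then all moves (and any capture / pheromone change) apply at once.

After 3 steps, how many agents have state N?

6

t=1: a0@(5,4):N a1@(5,5):SE a2@(5,3):E a3@(0,2):NE a4@(1,5):N a5@(1,0):N a6@(1,1):N
t=2: a0@(4,4):N a1@(0,0):SE a2@(5,4):E a3@(5,3):NE a4@(0,5):N a5@(0,0):N a6@(0,1):N
t=3: a0@(3,4):N a1@(5,0):N a2@(4,4):N a3@(4,4):NE a4@(5,5):N a5@(5,0):N a6@(5,1):N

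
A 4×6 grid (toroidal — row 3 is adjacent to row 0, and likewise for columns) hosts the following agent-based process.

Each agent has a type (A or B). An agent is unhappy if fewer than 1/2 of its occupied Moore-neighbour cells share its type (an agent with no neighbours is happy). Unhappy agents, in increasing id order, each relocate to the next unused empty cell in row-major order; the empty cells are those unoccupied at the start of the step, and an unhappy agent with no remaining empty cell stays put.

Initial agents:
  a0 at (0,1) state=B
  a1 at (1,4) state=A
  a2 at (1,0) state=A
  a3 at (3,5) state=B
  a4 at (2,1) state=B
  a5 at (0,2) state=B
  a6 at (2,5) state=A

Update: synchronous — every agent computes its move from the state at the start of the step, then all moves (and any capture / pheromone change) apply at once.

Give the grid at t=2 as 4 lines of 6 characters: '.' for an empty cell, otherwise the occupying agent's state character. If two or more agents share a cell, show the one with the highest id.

t=1: a0@(0,1):B a1@(1,4):A a2@(0,0):A a3@(0,3):B a4@(0,4):B a5@(0,2):B a6@(2,5):A
t=2: a0@(0,1):B a1@(0,5):A a2@(1,0):A a3@(0,3):B a4@(0,4):B a5@(0,2):B a6@(2,5):A

.BBBBA
A.....
.....A
......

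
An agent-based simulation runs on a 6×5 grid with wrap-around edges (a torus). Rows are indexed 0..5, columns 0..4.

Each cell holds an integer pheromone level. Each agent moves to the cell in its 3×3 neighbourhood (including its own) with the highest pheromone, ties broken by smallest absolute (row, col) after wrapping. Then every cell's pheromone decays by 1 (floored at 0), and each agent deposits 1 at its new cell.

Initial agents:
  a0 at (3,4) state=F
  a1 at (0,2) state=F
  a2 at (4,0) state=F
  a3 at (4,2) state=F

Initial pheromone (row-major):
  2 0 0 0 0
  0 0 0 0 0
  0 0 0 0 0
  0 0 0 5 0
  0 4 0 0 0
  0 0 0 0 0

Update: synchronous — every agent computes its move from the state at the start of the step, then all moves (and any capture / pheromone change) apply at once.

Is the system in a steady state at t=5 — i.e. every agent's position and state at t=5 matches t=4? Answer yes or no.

yes

t=1: a0@(3,3) a1@(0,1) a2@(4,1) a3@(3,3) | pheromone: 1 1 0 0 0 / 0 0 0 0 0 / 0 0 0 0 0 / 0 0 0 6 0 / 0 4 0 0 0 / 0 0 0 0 0
t=2: a0@(3,3) a1@(0,0) a2@(4,1) a3@(3,3) | pheromone: 1 0 0 0 0 / 0 0 0 0 0 / 0 0 0 0 0 / 0 0 0 7 0 / 0 4 0 0 0 / 0 0 0 0 0
t=3: a0@(3,3) a1@(0,0) a2@(4,1) a3@(3,3) | pheromone: 1 0 0 0 0 / 0 0 0 0 0 / 0 0 0 0 0 / 0 0 0 8 0 / 0 4 0 0 0 / 0 0 0 0 0
t=4: a0@(3,3) a1@(0,0) a2@(4,1) a3@(3,3) | pheromone: 1 0 0 0 0 / 0 0 0 0 0 / 0 0 0 0 0 / 0 0 0 9 0 / 0 4 0 0 0 / 0 0 0 0 0
t=5: a0@(3,3) a1@(0,0) a2@(4,1) a3@(3,3) | pheromone: 1 0 0 0 0 / 0 0 0 0 0 / 0 0 0 0 0 / 0 0 0 10 0 / 0 4 0 0 0 / 0 0 0 0 0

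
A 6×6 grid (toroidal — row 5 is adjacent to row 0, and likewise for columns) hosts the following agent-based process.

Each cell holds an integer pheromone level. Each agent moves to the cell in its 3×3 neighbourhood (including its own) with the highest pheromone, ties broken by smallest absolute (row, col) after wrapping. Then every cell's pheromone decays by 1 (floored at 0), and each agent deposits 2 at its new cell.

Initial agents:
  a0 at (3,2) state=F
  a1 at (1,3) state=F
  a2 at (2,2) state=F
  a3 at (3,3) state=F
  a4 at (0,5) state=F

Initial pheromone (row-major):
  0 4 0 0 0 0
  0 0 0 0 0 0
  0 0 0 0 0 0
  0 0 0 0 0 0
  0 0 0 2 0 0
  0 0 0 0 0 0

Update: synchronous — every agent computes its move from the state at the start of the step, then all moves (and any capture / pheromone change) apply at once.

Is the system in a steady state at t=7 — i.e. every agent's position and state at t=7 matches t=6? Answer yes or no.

yes

t=1: a0@(4,3) a1@(0,2) a2@(1,1) a3@(4,3) a4@(0,0) | pheromone: 2 3 2 0 0 0 / 0 2 0 0 0 0 / 0 0 0 0 0 0 / 0 0 0 0 0 0 / 0 0 0 5 0 0 / 0 0 0 0 0 0
t=2: a0@(4,3) a1@(0,1) a2@(0,1) a3@(4,3) a4@(0,1) | pheromone: 1 8 1 0 0 0 / 0 1 0 0 0 0 / 0 0 0 0 0 0 / 0 0 0 0 0 0 / 0 0 0 8 0 0 / 0 0 0 0 0 0
t=3: a0@(4,3) a1@(0,1) a2@(0,1) a3@(4,3) a4@(0,1) | pheromone: 0 13 0 0 0 0 / 0 0 0 0 0 0 / 0 0 0 0 0 0 / 0 0 0 0 0 0 / 0 0 0 11 0 0 / 0 0 0 0 0 0
t=4: a0@(4,3) a1@(0,1) a2@(0,1) a3@(4,3) a4@(0,1) | pheromone: 0 18 0 0 0 0 / 0 0 0 0 0 0 / 0 0 0 0 0 0 / 0 0 0 0 0 0 / 0 0 0 14 0 0 / 0 0 0 0 0 0
t=5: a0@(4,3) a1@(0,1) a2@(0,1) a3@(4,3) a4@(0,1) | pheromone: 0 23 0 0 0 0 / 0 0 0 0 0 0 / 0 0 0 0 0 0 / 0 0 0 0 0 0 / 0 0 0 17 0 0 / 0 0 0 0 0 0
t=6: a0@(4,3) a1@(0,1) a2@(0,1) a3@(4,3) a4@(0,1) | pheromone: 0 28 0 0 0 0 / 0 0 0 0 0 0 / 0 0 0 0 0 0 / 0 0 0 0 0 0 / 0 0 0 20 0 0 / 0 0 0 0 0 0
t=7: a0@(4,3) a1@(0,1) a2@(0,1) a3@(4,3) a4@(0,1) | pheromone: 0 33 0 0 0 0 / 0 0 0 0 0 0 / 0 0 0 0 0 0 / 0 0 0 0 0 0 / 0 0 0 23 0 0 / 0 0 0 0 0 0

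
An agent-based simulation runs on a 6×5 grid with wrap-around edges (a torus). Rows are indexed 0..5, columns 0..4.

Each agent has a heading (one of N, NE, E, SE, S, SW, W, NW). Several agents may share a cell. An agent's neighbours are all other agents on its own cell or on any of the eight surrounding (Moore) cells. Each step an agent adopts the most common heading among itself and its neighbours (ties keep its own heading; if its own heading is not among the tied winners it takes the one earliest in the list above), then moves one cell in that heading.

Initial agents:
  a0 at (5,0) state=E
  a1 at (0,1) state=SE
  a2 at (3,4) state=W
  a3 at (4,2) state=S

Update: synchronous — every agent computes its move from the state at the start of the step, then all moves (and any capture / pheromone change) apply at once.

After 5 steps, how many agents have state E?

t=1: a0@(5,1):E a1@(1,2):SE a2@(3,3):W a3@(5,2):S
t=2: a0@(5,2):E a1@(2,3):SE a2@(3,2):W a3@(0,2):S
t=3: a0@(5,3):E a1@(3,4):SE a2@(3,1):W a3@(1,2):S
t=4: a0@(5,4):E a1@(4,0):SE a2@(3,0):W a3@(2,2):S
t=5: a0@(5,0):E a1@(5,1):SE a2@(3,4):W a3@(3,2):S

1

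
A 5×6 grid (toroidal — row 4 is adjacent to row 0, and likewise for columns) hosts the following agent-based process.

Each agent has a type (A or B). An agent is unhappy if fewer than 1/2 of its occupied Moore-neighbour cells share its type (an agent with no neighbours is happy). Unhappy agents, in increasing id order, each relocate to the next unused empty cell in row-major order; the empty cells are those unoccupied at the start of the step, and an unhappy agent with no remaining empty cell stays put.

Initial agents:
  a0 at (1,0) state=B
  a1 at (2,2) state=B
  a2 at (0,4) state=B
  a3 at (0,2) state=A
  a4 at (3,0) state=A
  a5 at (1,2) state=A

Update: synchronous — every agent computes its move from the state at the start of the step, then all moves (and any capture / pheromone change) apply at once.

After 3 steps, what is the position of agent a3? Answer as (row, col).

(0, 2)

t=1: a0@(1,0):B a1@(0,0):B a2@(0,4):B a3@(0,2):A a4@(3,0):A a5@(1,2):A
t=2: (unchanged — steady state)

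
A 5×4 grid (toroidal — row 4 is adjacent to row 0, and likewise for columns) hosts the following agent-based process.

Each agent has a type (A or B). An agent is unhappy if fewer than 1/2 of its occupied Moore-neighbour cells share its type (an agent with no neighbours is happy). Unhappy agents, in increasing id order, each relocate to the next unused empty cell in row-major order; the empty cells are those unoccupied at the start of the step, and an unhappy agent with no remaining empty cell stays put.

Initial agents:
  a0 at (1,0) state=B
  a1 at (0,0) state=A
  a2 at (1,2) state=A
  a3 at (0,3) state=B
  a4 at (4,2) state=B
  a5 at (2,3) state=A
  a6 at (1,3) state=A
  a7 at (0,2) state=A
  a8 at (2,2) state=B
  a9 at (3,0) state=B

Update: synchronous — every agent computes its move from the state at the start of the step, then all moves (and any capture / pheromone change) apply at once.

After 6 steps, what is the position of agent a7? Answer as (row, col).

t=1: a0@(0,1):B a1@(1,1):A a2@(1,2):A a3@(2,0):B a4@(4,2):B a5@(2,1):A a6@(1,3):A a7@(0,2):A a8@(3,1):B a9@(3,2):B
t=2: a0@(0,0):B a1@(1,1):A a2@(1,2):A a3@(0,3):B a4@(4,2):B a5@(1,0):A a6@(1,3):A a7@(0,2):A a8@(3,1):B a9@(3,2):B
t=3: a0@(0,1):B a1@(1,1):A a2@(1,2):A a3@(2,0):B a4@(4,2):B a5@(1,0):A a6@(1,3):A a7@(0,2):A a8@(3,1):B a9@(3,2):B
t=4: a0@(0,0):B a1@(1,1):A a2@(1,2):A a3@(0,3):B a4@(4,2):B a5@(1,0):A a6@(1,3):A a7@(0,2):A a8@(3,1):B a9@(3,2):B
t=5: a0@(0,1):B a1@(1,1):A a2@(1,2):A a3@(2,0):B a4@(4,2):B a5@(1,0):A a6@(1,3):A a7@(0,2):A a8@(3,1):B a9@(3,2):B
t=6: a0@(0,0):B a1@(1,1):A a2@(1,2):A a3@(0,3):B a4@(4,2):B a5@(1,0):A a6@(1,3):A a7@(0,2):A a8@(3,1):B a9@(3,2):B

(0, 2)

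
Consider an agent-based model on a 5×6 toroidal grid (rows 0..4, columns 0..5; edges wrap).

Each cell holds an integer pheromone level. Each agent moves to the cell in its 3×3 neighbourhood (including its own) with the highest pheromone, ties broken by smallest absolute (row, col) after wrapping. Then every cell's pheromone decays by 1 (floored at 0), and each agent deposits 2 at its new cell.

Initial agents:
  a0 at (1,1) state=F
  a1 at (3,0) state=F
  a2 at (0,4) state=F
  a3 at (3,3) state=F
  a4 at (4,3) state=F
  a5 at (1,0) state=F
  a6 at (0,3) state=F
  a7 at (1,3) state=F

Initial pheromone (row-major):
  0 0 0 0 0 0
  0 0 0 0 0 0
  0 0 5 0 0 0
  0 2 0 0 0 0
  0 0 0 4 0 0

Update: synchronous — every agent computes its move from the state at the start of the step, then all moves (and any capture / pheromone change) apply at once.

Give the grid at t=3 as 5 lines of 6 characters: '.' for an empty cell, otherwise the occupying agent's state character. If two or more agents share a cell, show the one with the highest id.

F.....
......
..F...
......
...F..

t=1: a0@(2,2) a1@(3,1) a2@(4,3) a3@(2,2) a4@(4,3) a5@(0,0) a6@(4,3) a7@(2,2) | pheromone: 2 0 0 0 0 0 / 0 0 0 0 0 0 / 0 0 10 0 0 0 / 0 3 0 0 0 0 / 0 0 0 9 0 0
t=2: a0@(2,2) a1@(2,2) a2@(4,3) a3@(2,2) a4@(4,3) a5@(0,0) a6@(4,3) a7@(2,2) | pheromone: 3 0 0 0 0 0 / 0 0 0 0 0 0 / 0 0 17 0 0 0 / 0 2 0 0 0 0 / 0 0 0 14 0 0
t=3: a0@(2,2) a1@(2,2) a2@(4,3) a3@(2,2) a4@(4,3) a5@(0,0) a6@(4,3) a7@(2,2) | pheromone: 4 0 0 0 0 0 / 0 0 0 0 0 0 / 0 0 24 0 0 0 / 0 1 0 0 0 0 / 0 0 0 19 0 0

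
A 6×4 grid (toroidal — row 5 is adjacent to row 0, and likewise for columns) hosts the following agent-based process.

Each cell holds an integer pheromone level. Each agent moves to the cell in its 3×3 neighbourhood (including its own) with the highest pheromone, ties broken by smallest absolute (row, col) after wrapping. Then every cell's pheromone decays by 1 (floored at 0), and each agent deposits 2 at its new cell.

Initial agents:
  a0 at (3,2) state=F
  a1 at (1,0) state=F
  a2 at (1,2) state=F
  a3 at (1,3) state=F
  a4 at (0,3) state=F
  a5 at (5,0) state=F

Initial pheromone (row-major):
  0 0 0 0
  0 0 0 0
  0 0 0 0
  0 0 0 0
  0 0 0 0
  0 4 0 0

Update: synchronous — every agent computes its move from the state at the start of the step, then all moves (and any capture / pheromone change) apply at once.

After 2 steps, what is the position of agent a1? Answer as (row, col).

(0, 0)

t=1: a0@(2,1) a1@(0,0) a2@(0,1) a3@(0,0) a4@(0,0) a5@(5,1) | pheromone: 6 2 0 0 / 0 0 0 0 / 0 2 0 0 / 0 0 0 0 / 0 0 0 0 / 0 5 0 0
t=2: a0@(2,1) a1@(0,0) a2@(0,0) a3@(0,0) a4@(0,0) a5@(0,0) | pheromone: 15 1 0 0 / 0 0 0 0 / 0 3 0 0 / 0 0 0 0 / 0 0 0 0 / 0 4 0 0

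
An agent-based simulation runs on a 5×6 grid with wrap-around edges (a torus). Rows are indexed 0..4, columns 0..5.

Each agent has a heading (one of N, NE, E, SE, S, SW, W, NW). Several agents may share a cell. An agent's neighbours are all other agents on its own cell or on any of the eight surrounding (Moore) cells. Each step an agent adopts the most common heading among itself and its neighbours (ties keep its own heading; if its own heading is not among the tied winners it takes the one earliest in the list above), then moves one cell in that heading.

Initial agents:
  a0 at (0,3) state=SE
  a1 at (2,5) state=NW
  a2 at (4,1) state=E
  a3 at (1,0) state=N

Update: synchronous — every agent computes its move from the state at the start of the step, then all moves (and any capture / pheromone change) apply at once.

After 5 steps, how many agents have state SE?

1

t=1: a0@(1,4):SE a1@(1,4):NW a2@(4,2):E a3@(0,0):N
t=2: a0@(2,5):SE a1@(0,3):NW a2@(4,3):E a3@(4,0):N
t=3: a0@(3,0):SE a1@(4,2):NW a2@(4,4):E a3@(3,0):N
t=4: a0@(4,1):SE a1@(3,1):NW a2@(4,5):E a3@(2,0):N
t=5: a0@(0,2):SE a1@(2,0):NW a2@(4,0):E a3@(1,0):N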